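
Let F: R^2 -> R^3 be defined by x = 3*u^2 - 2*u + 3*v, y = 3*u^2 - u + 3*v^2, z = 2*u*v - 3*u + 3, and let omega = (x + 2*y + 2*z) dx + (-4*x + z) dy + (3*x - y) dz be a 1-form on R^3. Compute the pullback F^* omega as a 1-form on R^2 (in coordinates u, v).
F^* omega = (-18*u^3 + 48*u^2*v - 54*u^2 + 36*u*v^2 - 74*u*v + 84*u - 6*v^3 + 15*v^2 - 21*v - 15) du + (12*u^3 - 72*u^2*v + 17*u^2 + 6*u*v^2 + 60*u*v - 30*u - 54*v^2 + 27*v + 18) dv

Using F^*(f dg) = (f ∘ F) d(g ∘ F), substitute each coordinate x_i by F_i(u, v) in f_i, and replace dx_i by d F_i = (∂F_i/∂u) du + (∂F_i/∂v) dv.
  For the x component: f_1(F) = 9*u^2 + 4*u*v - 10*u + 6*v^2 + 3*v + 6; d F_1 = (6*u - 2) du + (3) dv
  For the y component: f_2(F) = -12*u^2 + 2*u*v + 5*u - 12*v + 3; d F_2 = (6*u - 1) du + (6*v) dv
  For the z component: f_3(F) = 6*u^2 - 5*u - 3*v^2 + 9*v; d F_3 = (2*v - 3) du + (2*u) dv
Combining and collecting du, dv coefficients:
  coeff of du: -18*u^3 + 48*u^2*v - 54*u^2 + 36*u*v^2 - 74*u*v + 84*u - 6*v^3 + 15*v^2 - 21*v - 15
  coeff of dv: 12*u^3 - 72*u^2*v + 17*u^2 + 6*u*v^2 + 60*u*v - 30*u - 54*v^2 + 27*v + 18
F^* omega = (-18*u^3 + 48*u^2*v - 54*u^2 + 36*u*v^2 - 74*u*v + 84*u - 6*v^3 + 15*v^2 - 21*v - 15) du + (12*u^3 - 72*u^2*v + 17*u^2 + 6*u*v^2 + 60*u*v - 30*u - 54*v^2 + 27*v + 18) dv.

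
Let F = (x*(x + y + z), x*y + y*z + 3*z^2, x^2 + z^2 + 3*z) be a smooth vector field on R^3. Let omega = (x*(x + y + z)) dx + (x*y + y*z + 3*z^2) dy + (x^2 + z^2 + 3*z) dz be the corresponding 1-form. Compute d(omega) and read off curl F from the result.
d(omega) = (-y - 6*z) dy ∧ dz + (-x) dz ∧ dx + (-x + y) dx ∧ dy; curl F = (-y - 6*z, -x, -x + y)

d omega = sum_{i<j} (∂f_j/∂x_i - ∂f_i/∂x_j) dx_i ∧ dx_j. Under the identification (dy ∧ dz, dz ∧ dx, dx ∧ dy) ↔ (e_x, e_y, e_z), the coefficients are exactly the components of curl F. Compute:
  ∂R/∂y - ∂Q/∂z = (0) - (y + 6*z) = -y - 6*z
  ∂P/∂z - ∂R/∂x = (x) - (2*x) = -x
  ∂Q/∂x - ∂P/∂y = (y) - (x) = -x + y.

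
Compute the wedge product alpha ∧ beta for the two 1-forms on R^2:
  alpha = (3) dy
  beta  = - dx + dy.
alpha ∧ beta = (3) dx ∧ dy

Distribute the wedge, using dx_i ∧ dx_j = -dx_j ∧ dx_i and dx_i ∧ dx_i = 0. For each pair (i, j) with i < j, the coefficient of dx_i ∧ dx_j in alpha ∧ beta is (alpha_i * beta_j - alpha_j * beta_i). Collecting: alpha ∧ beta = (3) dx ∧ dy.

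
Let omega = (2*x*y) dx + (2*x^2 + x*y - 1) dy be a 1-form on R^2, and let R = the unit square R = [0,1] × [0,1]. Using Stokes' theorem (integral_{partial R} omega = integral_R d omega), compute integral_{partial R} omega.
integral_(partial R) omega = 3/2

Stokes: integral_partial_R omega = integral_R d omega with d omega = (∂Q/∂x - ∂P/∂y) dx ∧ dy.
  ∂Q/∂x = 4*x + y
  ∂P/∂y = 2*x
  integrand = ∂Q/∂x - ∂P/∂y = 2*x + y.
Integrating over R: integral_0^1 integral_0^1 (2*x + y) dx dy = 3/2.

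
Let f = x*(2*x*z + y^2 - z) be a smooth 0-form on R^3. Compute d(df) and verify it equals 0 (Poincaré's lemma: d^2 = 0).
d(df) = 0

Step 1: df = sum_i (∂f/∂x_i) dx_i = (4*x*z + y^2 - z) dx + (2*x*y) dy + (x*(2*x - 1)) dz.
Step 2: Apply d again. Using the 1-form formula, the coefficient of dx ∧ dy in d(df) is ∂^2 f/∂x ∂y - ∂^2 f/∂y ∂x = (2*y) - (2*y) = 0 (equality of mixed partials for smooth f).
Similarly for dx ∧ dz and dy ∧ dz — all coefficients vanish. So d(df) = 0.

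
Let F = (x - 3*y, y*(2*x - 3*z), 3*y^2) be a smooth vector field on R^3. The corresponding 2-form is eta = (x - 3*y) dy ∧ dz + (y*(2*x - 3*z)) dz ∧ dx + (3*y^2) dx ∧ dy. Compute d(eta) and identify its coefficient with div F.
d(eta) = (2*x - 3*z + 1) dx ∧ dy ∧ dz; div F = 2*x - 3*z + 1

For a 2-form in R^3 of the form above, applying d gives a 3-form with coefficient ∂P/∂x + ∂Q/∂y + ∂R/∂z:
  ∂P/∂x = 1
  ∂Q/∂y = 2*x - 3*z
  ∂R/∂z = 0
Sum = 2*x - 3*z + 1, which is exactly div F.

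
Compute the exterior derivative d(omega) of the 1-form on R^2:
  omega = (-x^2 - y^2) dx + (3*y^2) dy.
d(omega) = (2*y) dx ∧ dy

For a 1-form omega = sum_i f_i dx_i, the exterior derivative is
  d(omega) = sum_{i < j} (∂f_j/∂x_i - ∂f_i/∂x_j) dx_i ∧ dx_j.
  coefficient of dx ∧ dy: ∂f_2/∂x - ∂f_1/∂y = ∂(3*y^2)/∂x - ∂(-x^2 - y^2)/∂y = 2*y
Assembling: d(omega) = (2*y) dx ∧ dy.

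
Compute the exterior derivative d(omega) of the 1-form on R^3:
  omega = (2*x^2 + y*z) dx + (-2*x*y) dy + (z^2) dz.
d(omega) = (-2*y - z) dx ∧ dy + (-y) dx ∧ dz

For a 1-form omega = sum_i f_i dx_i, the exterior derivative is
  d(omega) = sum_{i < j} (∂f_j/∂x_i - ∂f_i/∂x_j) dx_i ∧ dx_j.
  coefficient of dx ∧ dy: ∂f_2/∂x - ∂f_1/∂y = ∂(-2*x*y)/∂x - ∂(2*x^2 + y*z)/∂y = -2*y - z
  coefficient of dx ∧ dz: ∂f_3/∂x - ∂f_1/∂z = ∂(z^2)/∂x - ∂(2*x^2 + y*z)/∂z = -y
Assembling: d(omega) = (-2*y - z) dx ∧ dy + (-y) dx ∧ dz.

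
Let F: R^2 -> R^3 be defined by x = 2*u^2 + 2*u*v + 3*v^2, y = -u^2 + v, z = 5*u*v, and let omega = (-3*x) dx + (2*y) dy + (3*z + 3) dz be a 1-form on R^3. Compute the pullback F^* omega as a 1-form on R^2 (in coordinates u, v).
F^* omega = (-20*u^3 - 36*u^2*v + 27*u*v^2 - 4*u*v - 18*v^3 + 15*v) du + (-12*u^3 + 27*u^2*v - 2*u^2 - 54*u*v^2 + 15*u - 54*v^3 + 2*v) dv

Using F^*(f dg) = (f ∘ F) d(g ∘ F), substitute each coordinate x_i by F_i(u, v) in f_i, and replace dx_i by d F_i = (∂F_i/∂u) du + (∂F_i/∂v) dv.
  For the x component: f_1(F) = -6*u^2 - 6*u*v - 9*v^2; d F_1 = (4*u + 2*v) du + (2*u + 6*v) dv
  For the y component: f_2(F) = -2*u^2 + 2*v; d F_2 = (-2*u) du + (1) dv
  For the z component: f_3(F) = 15*u*v + 3; d F_3 = (5*v) du + (5*u) dv
Combining and collecting du, dv coefficients:
  coeff of du: -20*u^3 - 36*u^2*v + 27*u*v^2 - 4*u*v - 18*v^3 + 15*v
  coeff of dv: -12*u^3 + 27*u^2*v - 2*u^2 - 54*u*v^2 + 15*u - 54*v^3 + 2*v
F^* omega = (-20*u^3 - 36*u^2*v + 27*u*v^2 - 4*u*v - 18*v^3 + 15*v) du + (-12*u^3 + 27*u^2*v - 2*u^2 - 54*u*v^2 + 15*u - 54*v^3 + 2*v) dv.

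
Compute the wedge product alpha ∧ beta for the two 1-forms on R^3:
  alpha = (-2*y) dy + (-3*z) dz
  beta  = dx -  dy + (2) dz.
alpha ∧ beta = (2*y) dx ∧ dy + (-4*y - 3*z) dy ∧ dz + (3*z) dx ∧ dz

Distribute the wedge, using dx_i ∧ dx_j = -dx_j ∧ dx_i and dx_i ∧ dx_i = 0. For each pair (i, j) with i < j, the coefficient of dx_i ∧ dx_j in alpha ∧ beta is (alpha_i * beta_j - alpha_j * beta_i). Collecting: alpha ∧ beta = (2*y) dx ∧ dy + (-4*y - 3*z) dy ∧ dz + (3*z) dx ∧ dz.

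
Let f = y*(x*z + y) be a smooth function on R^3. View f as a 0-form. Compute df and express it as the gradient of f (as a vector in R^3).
df = (y*z) dx + (x*z + 2*y) dy + (x*y) dz; grad f = (y*z, x*z + 2*y, x*y)

For a 0-form f, d f = (∂f/∂x) dx + (∂f/∂y) dy + (∂f/∂z) dz. The components of the vector representation are exactly the entries of grad f in Cartesian coordinates:
  ∂f/∂x = y*z
  ∂f/∂y = x*z + 2*y
  ∂f/∂z = x*y.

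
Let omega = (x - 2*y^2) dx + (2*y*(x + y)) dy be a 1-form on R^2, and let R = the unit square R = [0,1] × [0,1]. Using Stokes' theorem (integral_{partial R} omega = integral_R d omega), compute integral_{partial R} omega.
integral_(partial R) omega = 3

Stokes: integral_partial_R omega = integral_R d omega with d omega = (∂Q/∂x - ∂P/∂y) dx ∧ dy.
  ∂Q/∂x = 2*y
  ∂P/∂y = -4*y
  integrand = ∂Q/∂x - ∂P/∂y = 6*y.
Integrating over R: integral_0^1 integral_0^1 (6*y) dx dy = 3.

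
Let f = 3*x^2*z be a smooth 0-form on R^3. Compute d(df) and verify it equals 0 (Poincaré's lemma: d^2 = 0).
d(df) = 0

Step 1: df = sum_i (∂f/∂x_i) dx_i = (6*x*z) dx + (0) dy + (3*x^2) dz.
Step 2: Apply d again. Using the 1-form formula, the coefficient of dx ∧ dy in d(df) is ∂^2 f/∂x ∂y - ∂^2 f/∂y ∂x = (0) - (0) = 0 (equality of mixed partials for smooth f).
Similarly for dx ∧ dz and dy ∧ dz — all coefficients vanish. So d(df) = 0.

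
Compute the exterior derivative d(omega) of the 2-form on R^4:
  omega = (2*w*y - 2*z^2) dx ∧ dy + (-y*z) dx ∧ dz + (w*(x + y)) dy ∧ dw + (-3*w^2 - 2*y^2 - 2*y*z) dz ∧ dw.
d(omega) = (-3*z) dx ∧ dy ∧ dz + (w + 2*y) dx ∧ dy ∧ dw + (-4*y - 2*z) dy ∧ dz ∧ dw

For a 2-form omega = sum_{i<j} g_{ij} dx_i ∧ dx_j, the exterior derivative is
  d(omega) = sum_{i<j} d(g_{ij}) ∧ dx_i ∧ dx_j = sum_{i<j, k} (∂g_{ij}/∂x_k) dx_k ∧ dx_i ∧ dx_j.
Expand each term, using dx_k ∧ dx_i ∧ dx_j = sgn(permutation) dx_{(a)} ∧ dx_{(b)} ∧ dx_{(c)} with (a < b < c) sorted:
  d(2*w*y - 2*z^2) includes (∂/∂z)(2*w*y - 2*z^2) dz = (-4*z) dz, which multiplied by dx ∧ dy gives (-4*z) dx ∧ dy ∧ dz
  d(2*w*y - 2*z^2) includes (∂/∂w)(2*w*y - 2*z^2) dw = (2*y) dw, which multiplied by dx ∧ dy gives (2*y) dx ∧ dy ∧ dw
  d(-y*z) includes (∂/∂y)(-y*z) dy = (-z) dy, which multiplied by dx ∧ dz gives (z) dx ∧ dy ∧ dz
  d(w*(x + y)) includes (∂/∂x)(w*(x + y)) dx = (w) dx, which multiplied by dy ∧ dw gives (w) dx ∧ dy ∧ dw
  d(-3*w^2 - 2*y^2 - 2*y*z) includes (∂/∂y)(-3*w^2 - 2*y^2 - 2*y*z) dy = (-4*y - 2*z) dy, which multiplied by dz ∧ dw gives (-4*y - 2*z) dy ∧ dz ∧ dw
Collecting like 3-forms: d(omega) = (-3*z) dx ∧ dy ∧ dz + (w + 2*y) dx ∧ dy ∧ dw + (-4*y - 2*z) dy ∧ dz ∧ dw.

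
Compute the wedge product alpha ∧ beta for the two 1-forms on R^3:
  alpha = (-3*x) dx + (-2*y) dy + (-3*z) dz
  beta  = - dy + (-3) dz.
alpha ∧ beta = (3*x) dx ∧ dy + (9*x) dx ∧ dz + (6*y - 3*z) dy ∧ dz

Distribute the wedge, using dx_i ∧ dx_j = -dx_j ∧ dx_i and dx_i ∧ dx_i = 0. For each pair (i, j) with i < j, the coefficient of dx_i ∧ dx_j in alpha ∧ beta is (alpha_i * beta_j - alpha_j * beta_i). Collecting: alpha ∧ beta = (3*x) dx ∧ dy + (9*x) dx ∧ dz + (6*y - 3*z) dy ∧ dz.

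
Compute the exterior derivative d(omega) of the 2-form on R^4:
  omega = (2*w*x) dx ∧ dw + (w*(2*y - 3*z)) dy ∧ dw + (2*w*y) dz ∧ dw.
d(omega) = (5*w) dy ∧ dz ∧ dw

For a 2-form omega = sum_{i<j} g_{ij} dx_i ∧ dx_j, the exterior derivative is
  d(omega) = sum_{i<j} d(g_{ij}) ∧ dx_i ∧ dx_j = sum_{i<j, k} (∂g_{ij}/∂x_k) dx_k ∧ dx_i ∧ dx_j.
Expand each term, using dx_k ∧ dx_i ∧ dx_j = sgn(permutation) dx_{(a)} ∧ dx_{(b)} ∧ dx_{(c)} with (a < b < c) sorted:
  d(w*(2*y - 3*z)) includes (∂/∂z)(w*(2*y - 3*z)) dz = (-3*w) dz, which multiplied by dy ∧ dw gives (3*w) dy ∧ dz ∧ dw
  d(2*w*y) includes (∂/∂y)(2*w*y) dy = (2*w) dy, which multiplied by dz ∧ dw gives (2*w) dy ∧ dz ∧ dw
Collecting like 3-forms: d(omega) = (5*w) dy ∧ dz ∧ dw.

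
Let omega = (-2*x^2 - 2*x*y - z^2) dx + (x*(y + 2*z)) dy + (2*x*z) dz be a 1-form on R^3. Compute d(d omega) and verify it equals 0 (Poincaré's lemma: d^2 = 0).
d(d omega) = 0

Step 1: d omega = sum_{i<j} (∂f_j/∂x_i - ∂f_i/∂x_j) dx_i ∧ dx_j:
  coeff of dx ∧ dy: 2*x + y + 2*z
  coeff of dx ∧ dz: 4*z
  coeff of dy ∧ dz: -2*x
Step 2: Apply d again to each 2-form coefficient. The only possible 3-form in R^3 is dx ∧ dy ∧ dz, with coefficient
  ∂(coeff of dy∧dz)/∂x - ∂(coeff of dx∧dz)/∂y + ∂(coeff of dx∧dy)/∂z
  = ∂/∂x (-2*x) - ∂/∂y (4*z) + ∂/∂z (2*x + y + 2*z).
Each of these terms simplifies to sums of mixed partials that cancel in pairs. The result is 0 (by equality of mixed partials for smooth functions — Schwarz / Clairaut).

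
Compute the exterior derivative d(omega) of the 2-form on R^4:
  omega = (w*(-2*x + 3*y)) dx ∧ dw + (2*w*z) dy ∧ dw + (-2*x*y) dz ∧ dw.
d(omega) = (-3*w) dx ∧ dy ∧ dw + (-2*w - 2*x) dy ∧ dz ∧ dw + (-2*y) dx ∧ dz ∧ dw

For a 2-form omega = sum_{i<j} g_{ij} dx_i ∧ dx_j, the exterior derivative is
  d(omega) = sum_{i<j} d(g_{ij}) ∧ dx_i ∧ dx_j = sum_{i<j, k} (∂g_{ij}/∂x_k) dx_k ∧ dx_i ∧ dx_j.
Expand each term, using dx_k ∧ dx_i ∧ dx_j = sgn(permutation) dx_{(a)} ∧ dx_{(b)} ∧ dx_{(c)} with (a < b < c) sorted:
  d(w*(-2*x + 3*y)) includes (∂/∂y)(w*(-2*x + 3*y)) dy = (3*w) dy, which multiplied by dx ∧ dw gives (-3*w) dx ∧ dy ∧ dw
  d(2*w*z) includes (∂/∂z)(2*w*z) dz = (2*w) dz, which multiplied by dy ∧ dw gives (-2*w) dy ∧ dz ∧ dw
  d(-2*x*y) includes (∂/∂x)(-2*x*y) dx = (-2*y) dx, which multiplied by dz ∧ dw gives (-2*y) dx ∧ dz ∧ dw
  d(-2*x*y) includes (∂/∂y)(-2*x*y) dy = (-2*x) dy, which multiplied by dz ∧ dw gives (-2*x) dy ∧ dz ∧ dw
Collecting like 3-forms: d(omega) = (-3*w) dx ∧ dy ∧ dw + (-2*w - 2*x) dy ∧ dz ∧ dw + (-2*y) dx ∧ dz ∧ dw.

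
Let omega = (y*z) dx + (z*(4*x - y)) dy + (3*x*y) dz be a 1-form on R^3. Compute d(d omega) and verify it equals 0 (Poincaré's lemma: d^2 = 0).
d(d omega) = 0

Step 1: d omega = sum_{i<j} (∂f_j/∂x_i - ∂f_i/∂x_j) dx_i ∧ dx_j:
  coeff of dx ∧ dy: 3*z
  coeff of dx ∧ dz: 2*y
  coeff of dy ∧ dz: -x + y
Step 2: Apply d again to each 2-form coefficient. The only possible 3-form in R^3 is dx ∧ dy ∧ dz, with coefficient
  ∂(coeff of dy∧dz)/∂x - ∂(coeff of dx∧dz)/∂y + ∂(coeff of dx∧dy)/∂z
  = ∂/∂x (-x + y) - ∂/∂y (2*y) + ∂/∂z (3*z).
Each of these terms simplifies to sums of mixed partials that cancel in pairs. The result is 0 (by equality of mixed partials for smooth functions — Schwarz / Clairaut).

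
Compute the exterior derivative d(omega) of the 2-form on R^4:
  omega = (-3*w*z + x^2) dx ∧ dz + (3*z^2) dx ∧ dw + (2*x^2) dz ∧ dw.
d(omega) = (4*x - 9*z) dx ∧ dz ∧ dw

For a 2-form omega = sum_{i<j} g_{ij} dx_i ∧ dx_j, the exterior derivative is
  d(omega) = sum_{i<j} d(g_{ij}) ∧ dx_i ∧ dx_j = sum_{i<j, k} (∂g_{ij}/∂x_k) dx_k ∧ dx_i ∧ dx_j.
Expand each term, using dx_k ∧ dx_i ∧ dx_j = sgn(permutation) dx_{(a)} ∧ dx_{(b)} ∧ dx_{(c)} with (a < b < c) sorted:
  d(-3*w*z + x^2) includes (∂/∂w)(-3*w*z + x^2) dw = (-3*z) dw, which multiplied by dx ∧ dz gives (-3*z) dx ∧ dz ∧ dw
  d(3*z^2) includes (∂/∂z)(3*z^2) dz = (6*z) dz, which multiplied by dx ∧ dw gives (-6*z) dx ∧ dz ∧ dw
  d(2*x^2) includes (∂/∂x)(2*x^2) dx = (4*x) dx, which multiplied by dz ∧ dw gives (4*x) dx ∧ dz ∧ dw
Collecting like 3-forms: d(omega) = (4*x - 9*z) dx ∧ dz ∧ dw.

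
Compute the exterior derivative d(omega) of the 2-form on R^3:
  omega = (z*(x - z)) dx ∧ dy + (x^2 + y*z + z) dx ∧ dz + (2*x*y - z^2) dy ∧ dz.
d(omega) = (x + 2*y - 3*z) dx ∧ dy ∧ dz

For a 2-form omega = sum_{i<j} g_{ij} dx_i ∧ dx_j, the exterior derivative is
  d(omega) = sum_{i<j} d(g_{ij}) ∧ dx_i ∧ dx_j = sum_{i<j, k} (∂g_{ij}/∂x_k) dx_k ∧ dx_i ∧ dx_j.
Expand each term, using dx_k ∧ dx_i ∧ dx_j = sgn(permutation) dx_{(a)} ∧ dx_{(b)} ∧ dx_{(c)} with (a < b < c) sorted:
  d(z*(x - z)) includes (∂/∂z)(z*(x - z)) dz = (x - 2*z) dz, which multiplied by dx ∧ dy gives (x - 2*z) dx ∧ dy ∧ dz
  d(x^2 + y*z + z) includes (∂/∂y)(x^2 + y*z + z) dy = (z) dy, which multiplied by dx ∧ dz gives (-z) dx ∧ dy ∧ dz
  d(2*x*y - z^2) includes (∂/∂x)(2*x*y - z^2) dx = (2*y) dx, which multiplied by dy ∧ dz gives (2*y) dx ∧ dy ∧ dz
Collecting like 3-forms: d(omega) = (x + 2*y - 3*z) dx ∧ dy ∧ dz.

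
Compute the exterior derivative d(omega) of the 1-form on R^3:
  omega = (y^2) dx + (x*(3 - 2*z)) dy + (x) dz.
d(omega) = (-2*y - 2*z + 3) dx ∧ dy + (1) dx ∧ dz + (2*x) dy ∧ dz

For a 1-form omega = sum_i f_i dx_i, the exterior derivative is
  d(omega) = sum_{i < j} (∂f_j/∂x_i - ∂f_i/∂x_j) dx_i ∧ dx_j.
  coefficient of dx ∧ dy: ∂f_2/∂x - ∂f_1/∂y = ∂(x*(3 - 2*z))/∂x - ∂(y^2)/∂y = -2*y - 2*z + 3
  coefficient of dx ∧ dz: ∂f_3/∂x - ∂f_1/∂z = ∂(x)/∂x - ∂(y^2)/∂z = 1
  coefficient of dy ∧ dz: ∂f_3/∂y - ∂f_2/∂z = ∂(x)/∂y - ∂(x*(3 - 2*z))/∂z = 2*x
Assembling: d(omega) = (-2*y - 2*z + 3) dx ∧ dy + (1) dx ∧ dz + (2*x) dy ∧ dz.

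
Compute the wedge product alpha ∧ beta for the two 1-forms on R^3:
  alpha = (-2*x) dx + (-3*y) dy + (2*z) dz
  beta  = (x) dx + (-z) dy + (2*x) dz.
alpha ∧ beta = (x*(3*y + 2*z)) dx ∧ dy + (-2*x*(2*x + z)) dx ∧ dz + (-6*x*y + 2*z^2) dy ∧ dz

Distribute the wedge, using dx_i ∧ dx_j = -dx_j ∧ dx_i and dx_i ∧ dx_i = 0. For each pair (i, j) with i < j, the coefficient of dx_i ∧ dx_j in alpha ∧ beta is (alpha_i * beta_j - alpha_j * beta_i). Collecting: alpha ∧ beta = (x*(3*y + 2*z)) dx ∧ dy + (-2*x*(2*x + z)) dx ∧ dz + (-6*x*y + 2*z^2) dy ∧ dz.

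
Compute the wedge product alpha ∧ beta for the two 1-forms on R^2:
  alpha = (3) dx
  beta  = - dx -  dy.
alpha ∧ beta = (-3) dx ∧ dy

Distribute the wedge, using dx_i ∧ dx_j = -dx_j ∧ dx_i and dx_i ∧ dx_i = 0. For each pair (i, j) with i < j, the coefficient of dx_i ∧ dx_j in alpha ∧ beta is (alpha_i * beta_j - alpha_j * beta_i). Collecting: alpha ∧ beta = (-3) dx ∧ dy.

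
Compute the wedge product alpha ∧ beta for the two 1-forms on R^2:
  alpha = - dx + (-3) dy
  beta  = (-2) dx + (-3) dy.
alpha ∧ beta = (-3) dx ∧ dy

Distribute the wedge, using dx_i ∧ dx_j = -dx_j ∧ dx_i and dx_i ∧ dx_i = 0. For each pair (i, j) with i < j, the coefficient of dx_i ∧ dx_j in alpha ∧ beta is (alpha_i * beta_j - alpha_j * beta_i). Collecting: alpha ∧ beta = (-3) dx ∧ dy.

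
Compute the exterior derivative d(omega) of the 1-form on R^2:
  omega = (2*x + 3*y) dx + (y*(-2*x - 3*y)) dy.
d(omega) = (-2*y - 3) dx ∧ dy

For a 1-form omega = sum_i f_i dx_i, the exterior derivative is
  d(omega) = sum_{i < j} (∂f_j/∂x_i - ∂f_i/∂x_j) dx_i ∧ dx_j.
  coefficient of dx ∧ dy: ∂f_2/∂x - ∂f_1/∂y = ∂(y*(-2*x - 3*y))/∂x - ∂(2*x + 3*y)/∂y = -2*y - 3
Assembling: d(omega) = (-2*y - 3) dx ∧ dy.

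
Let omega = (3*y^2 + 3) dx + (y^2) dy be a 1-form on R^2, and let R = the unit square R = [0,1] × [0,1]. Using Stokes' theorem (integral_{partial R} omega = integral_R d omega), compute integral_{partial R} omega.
integral_(partial R) omega = -3

Stokes: integral_partial_R omega = integral_R d omega with d omega = (∂Q/∂x - ∂P/∂y) dx ∧ dy.
  ∂Q/∂x = 0
  ∂P/∂y = 6*y
  integrand = ∂Q/∂x - ∂P/∂y = -6*y.
Integrating over R: integral_0^1 integral_0^1 (-6*y) dx dy = -3.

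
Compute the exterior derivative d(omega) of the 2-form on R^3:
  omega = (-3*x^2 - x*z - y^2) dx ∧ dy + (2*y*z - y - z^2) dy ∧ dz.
d(omega) = (-x) dx ∧ dy ∧ dz

For a 2-form omega = sum_{i<j} g_{ij} dx_i ∧ dx_j, the exterior derivative is
  d(omega) = sum_{i<j} d(g_{ij}) ∧ dx_i ∧ dx_j = sum_{i<j, k} (∂g_{ij}/∂x_k) dx_k ∧ dx_i ∧ dx_j.
Expand each term, using dx_k ∧ dx_i ∧ dx_j = sgn(permutation) dx_{(a)} ∧ dx_{(b)} ∧ dx_{(c)} with (a < b < c) sorted:
  d(-3*x^2 - x*z - y^2) includes (∂/∂z)(-3*x^2 - x*z - y^2) dz = (-x) dz, which multiplied by dx ∧ dy gives (-x) dx ∧ dy ∧ dz
Collecting like 3-forms: d(omega) = (-x) dx ∧ dy ∧ dz.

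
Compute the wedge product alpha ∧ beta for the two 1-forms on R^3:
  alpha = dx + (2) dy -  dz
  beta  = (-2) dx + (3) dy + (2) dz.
alpha ∧ beta = (7) dx ∧ dy + (7) dy ∧ dz

Distribute the wedge, using dx_i ∧ dx_j = -dx_j ∧ dx_i and dx_i ∧ dx_i = 0. For each pair (i, j) with i < j, the coefficient of dx_i ∧ dx_j in alpha ∧ beta is (alpha_i * beta_j - alpha_j * beta_i). Collecting: alpha ∧ beta = (7) dx ∧ dy + (7) dy ∧ dz.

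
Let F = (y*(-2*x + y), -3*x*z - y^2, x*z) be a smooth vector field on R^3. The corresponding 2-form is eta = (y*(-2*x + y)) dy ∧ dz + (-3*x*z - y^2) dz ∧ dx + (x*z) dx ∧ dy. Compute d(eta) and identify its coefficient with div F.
d(eta) = (x - 4*y) dx ∧ dy ∧ dz; div F = x - 4*y

For a 2-form in R^3 of the form above, applying d gives a 3-form with coefficient ∂P/∂x + ∂Q/∂y + ∂R/∂z:
  ∂P/∂x = -2*y
  ∂Q/∂y = -2*y
  ∂R/∂z = x
Sum = x - 4*y, which is exactly div F.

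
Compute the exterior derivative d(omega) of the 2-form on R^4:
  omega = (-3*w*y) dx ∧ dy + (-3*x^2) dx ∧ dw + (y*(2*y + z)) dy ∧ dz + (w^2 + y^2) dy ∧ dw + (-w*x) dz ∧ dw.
d(omega) = (-3*y) dx ∧ dy ∧ dw + (-w) dx ∧ dz ∧ dw

For a 2-form omega = sum_{i<j} g_{ij} dx_i ∧ dx_j, the exterior derivative is
  d(omega) = sum_{i<j} d(g_{ij}) ∧ dx_i ∧ dx_j = sum_{i<j, k} (∂g_{ij}/∂x_k) dx_k ∧ dx_i ∧ dx_j.
Expand each term, using dx_k ∧ dx_i ∧ dx_j = sgn(permutation) dx_{(a)} ∧ dx_{(b)} ∧ dx_{(c)} with (a < b < c) sorted:
  d(-3*w*y) includes (∂/∂w)(-3*w*y) dw = (-3*y) dw, which multiplied by dx ∧ dy gives (-3*y) dx ∧ dy ∧ dw
  d(-w*x) includes (∂/∂x)(-w*x) dx = (-w) dx, which multiplied by dz ∧ dw gives (-w) dx ∧ dz ∧ dw
Collecting like 3-forms: d(omega) = (-3*y) dx ∧ dy ∧ dw + (-w) dx ∧ dz ∧ dw.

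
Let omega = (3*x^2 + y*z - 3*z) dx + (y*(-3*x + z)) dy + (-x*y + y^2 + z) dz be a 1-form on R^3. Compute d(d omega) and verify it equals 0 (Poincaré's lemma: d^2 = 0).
d(d omega) = 0

Step 1: d omega = sum_{i<j} (∂f_j/∂x_i - ∂f_i/∂x_j) dx_i ∧ dx_j:
  coeff of dx ∧ dy: -3*y - z
  coeff of dx ∧ dz: 3 - 2*y
  coeff of dy ∧ dz: -x + y
Step 2: Apply d again to each 2-form coefficient. The only possible 3-form in R^3 is dx ∧ dy ∧ dz, with coefficient
  ∂(coeff of dy∧dz)/∂x - ∂(coeff of dx∧dz)/∂y + ∂(coeff of dx∧dy)/∂z
  = ∂/∂x (-x + y) - ∂/∂y (3 - 2*y) + ∂/∂z (-3*y - z).
Each of these terms simplifies to sums of mixed partials that cancel in pairs. The result is 0 (by equality of mixed partials for smooth functions — Schwarz / Clairaut).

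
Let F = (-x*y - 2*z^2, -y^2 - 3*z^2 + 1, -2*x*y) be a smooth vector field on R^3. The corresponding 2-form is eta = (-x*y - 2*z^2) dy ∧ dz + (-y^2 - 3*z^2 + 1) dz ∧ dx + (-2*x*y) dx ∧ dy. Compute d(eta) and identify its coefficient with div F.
d(eta) = (-3*y) dx ∧ dy ∧ dz; div F = -3*y

For a 2-form in R^3 of the form above, applying d gives a 3-form with coefficient ∂P/∂x + ∂Q/∂y + ∂R/∂z:
  ∂P/∂x = -y
  ∂Q/∂y = -2*y
  ∂R/∂z = 0
Sum = -3*y, which is exactly div F.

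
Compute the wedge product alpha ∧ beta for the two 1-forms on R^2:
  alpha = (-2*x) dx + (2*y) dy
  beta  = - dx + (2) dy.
alpha ∧ beta = (-4*x + 2*y) dx ∧ dy

Distribute the wedge, using dx_i ∧ dx_j = -dx_j ∧ dx_i and dx_i ∧ dx_i = 0. For each pair (i, j) with i < j, the coefficient of dx_i ∧ dx_j in alpha ∧ beta is (alpha_i * beta_j - alpha_j * beta_i). Collecting: alpha ∧ beta = (-4*x + 2*y) dx ∧ dy.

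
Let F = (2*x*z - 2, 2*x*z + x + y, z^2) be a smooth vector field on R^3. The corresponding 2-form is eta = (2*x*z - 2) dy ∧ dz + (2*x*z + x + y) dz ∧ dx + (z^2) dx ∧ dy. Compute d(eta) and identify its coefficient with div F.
d(eta) = (4*z + 1) dx ∧ dy ∧ dz; div F = 4*z + 1

For a 2-form in R^3 of the form above, applying d gives a 3-form with coefficient ∂P/∂x + ∂Q/∂y + ∂R/∂z:
  ∂P/∂x = 2*z
  ∂Q/∂y = 1
  ∂R/∂z = 2*z
Sum = 4*z + 1, which is exactly div F.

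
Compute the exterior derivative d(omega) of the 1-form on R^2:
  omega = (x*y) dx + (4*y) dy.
d(omega) = (-x) dx ∧ dy

For a 1-form omega = sum_i f_i dx_i, the exterior derivative is
  d(omega) = sum_{i < j} (∂f_j/∂x_i - ∂f_i/∂x_j) dx_i ∧ dx_j.
  coefficient of dx ∧ dy: ∂f_2/∂x - ∂f_1/∂y = ∂(4*y)/∂x - ∂(x*y)/∂y = -x
Assembling: d(omega) = (-x) dx ∧ dy.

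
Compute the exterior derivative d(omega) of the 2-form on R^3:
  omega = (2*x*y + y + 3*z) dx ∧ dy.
d(omega) = (3) dx ∧ dy ∧ dz

For a 2-form omega = sum_{i<j} g_{ij} dx_i ∧ dx_j, the exterior derivative is
  d(omega) = sum_{i<j} d(g_{ij}) ∧ dx_i ∧ dx_j = sum_{i<j, k} (∂g_{ij}/∂x_k) dx_k ∧ dx_i ∧ dx_j.
Expand each term, using dx_k ∧ dx_i ∧ dx_j = sgn(permutation) dx_{(a)} ∧ dx_{(b)} ∧ dx_{(c)} with (a < b < c) sorted:
  d(2*x*y + y + 3*z) includes (∂/∂z)(2*x*y + y + 3*z) dz = (3) dz, which multiplied by dx ∧ dy gives (3) dx ∧ dy ∧ dz
Collecting like 3-forms: d(omega) = (3) dx ∧ dy ∧ dz.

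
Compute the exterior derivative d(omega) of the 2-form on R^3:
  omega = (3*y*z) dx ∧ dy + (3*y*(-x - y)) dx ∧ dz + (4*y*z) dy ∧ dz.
d(omega) = (3*x + 9*y) dx ∧ dy ∧ dz

For a 2-form omega = sum_{i<j} g_{ij} dx_i ∧ dx_j, the exterior derivative is
  d(omega) = sum_{i<j} d(g_{ij}) ∧ dx_i ∧ dx_j = sum_{i<j, k} (∂g_{ij}/∂x_k) dx_k ∧ dx_i ∧ dx_j.
Expand each term, using dx_k ∧ dx_i ∧ dx_j = sgn(permutation) dx_{(a)} ∧ dx_{(b)} ∧ dx_{(c)} with (a < b < c) sorted:
  d(3*y*z) includes (∂/∂z)(3*y*z) dz = (3*y) dz, which multiplied by dx ∧ dy gives (3*y) dx ∧ dy ∧ dz
  d(3*y*(-x - y)) includes (∂/∂y)(3*y*(-x - y)) dy = (-3*x - 6*y) dy, which multiplied by dx ∧ dz gives (3*x + 6*y) dx ∧ dy ∧ dz
Collecting like 3-forms: d(omega) = (3*x + 9*y) dx ∧ dy ∧ dz.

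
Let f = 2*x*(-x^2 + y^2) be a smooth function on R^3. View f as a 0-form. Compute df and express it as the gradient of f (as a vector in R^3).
df = (-6*x^2 + 2*y^2) dx + (4*x*y) dy + (0) dz; grad f = (-6*x^2 + 2*y^2, 4*x*y, 0)

For a 0-form f, d f = (∂f/∂x) dx + (∂f/∂y) dy + (∂f/∂z) dz. The components of the vector representation are exactly the entries of grad f in Cartesian coordinates:
  ∂f/∂x = -6*x^2 + 2*y^2
  ∂f/∂y = 4*x*y
  ∂f/∂z = 0.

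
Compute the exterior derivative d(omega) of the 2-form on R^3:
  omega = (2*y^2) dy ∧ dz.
d(omega) = 0

For a 2-form omega = sum_{i<j} g_{ij} dx_i ∧ dx_j, the exterior derivative is
  d(omega) = sum_{i<j} d(g_{ij}) ∧ dx_i ∧ dx_j = sum_{i<j, k} (∂g_{ij}/∂x_k) dx_k ∧ dx_i ∧ dx_j.
Expand each term, using dx_k ∧ dx_i ∧ dx_j = sgn(permutation) dx_{(a)} ∧ dx_{(b)} ∧ dx_{(c)} with (a < b < c) sorted:

Collecting like 3-forms: d(omega) = 0.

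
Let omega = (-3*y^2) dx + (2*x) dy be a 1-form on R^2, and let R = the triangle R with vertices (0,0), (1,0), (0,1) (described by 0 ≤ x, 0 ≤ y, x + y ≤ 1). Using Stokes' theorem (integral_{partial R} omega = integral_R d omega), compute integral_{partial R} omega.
integral_(partial R) omega = 2

Stokes: integral_partial_R omega = integral_R d omega with d omega = (∂Q/∂x - ∂P/∂y) dx ∧ dy.
  ∂Q/∂x = 2
  ∂P/∂y = -6*y
  integrand = ∂Q/∂x - ∂P/∂y = 6*y + 2.
Integrating over R: integral_0^1 integral_0^{1-x} (6*y + 2) dy dx = 2.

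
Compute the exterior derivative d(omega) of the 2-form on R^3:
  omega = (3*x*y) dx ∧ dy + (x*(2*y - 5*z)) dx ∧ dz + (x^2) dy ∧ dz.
d(omega) = 0

For a 2-form omega = sum_{i<j} g_{ij} dx_i ∧ dx_j, the exterior derivative is
  d(omega) = sum_{i<j} d(g_{ij}) ∧ dx_i ∧ dx_j = sum_{i<j, k} (∂g_{ij}/∂x_k) dx_k ∧ dx_i ∧ dx_j.
Expand each term, using dx_k ∧ dx_i ∧ dx_j = sgn(permutation) dx_{(a)} ∧ dx_{(b)} ∧ dx_{(c)} with (a < b < c) sorted:
  d(x*(2*y - 5*z)) includes (∂/∂y)(x*(2*y - 5*z)) dy = (2*x) dy, which multiplied by dx ∧ dz gives (-2*x) dx ∧ dy ∧ dz
  d(x^2) includes (∂/∂x)(x^2) dx = (2*x) dx, which multiplied by dy ∧ dz gives (2*x) dx ∧ dy ∧ dz
Collecting like 3-forms: d(omega) = 0.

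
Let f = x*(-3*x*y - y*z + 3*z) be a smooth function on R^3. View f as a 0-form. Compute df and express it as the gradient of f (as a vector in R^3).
df = (-6*x*y - y*z + 3*z) dx + (x*(-3*x - z)) dy + (x*(3 - y)) dz; grad f = (-6*x*y - y*z + 3*z, x*(-3*x - z), x*(3 - y))

For a 0-form f, d f = (∂f/∂x) dx + (∂f/∂y) dy + (∂f/∂z) dz. The components of the vector representation are exactly the entries of grad f in Cartesian coordinates:
  ∂f/∂x = -6*x*y - y*z + 3*z
  ∂f/∂y = x*(-3*x - z)
  ∂f/∂z = x*(3 - y).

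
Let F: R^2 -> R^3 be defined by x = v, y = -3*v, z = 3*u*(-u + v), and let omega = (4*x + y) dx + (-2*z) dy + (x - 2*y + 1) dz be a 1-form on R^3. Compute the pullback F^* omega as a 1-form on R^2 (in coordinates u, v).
F^* omega = (-42*u*v - 6*u + 21*v^2 + 3*v) du + (-18*u^2 + 39*u*v + 3*u + v) dv

Using F^*(f dg) = (f ∘ F) d(g ∘ F), substitute each coordinate x_i by F_i(u, v) in f_i, and replace dx_i by d F_i = (∂F_i/∂u) du + (∂F_i/∂v) dv.
  For the x component: f_1(F) = v; d F_1 = (0) du + (1) dv
  For the y component: f_2(F) = 6*u*(u - v); d F_2 = (0) du + (-3) dv
  For the z component: f_3(F) = 7*v + 1; d F_3 = (-6*u + 3*v) du + (3*u) dv
Combining and collecting du, dv coefficients:
  coeff of du: -42*u*v - 6*u + 21*v^2 + 3*v
  coeff of dv: -18*u^2 + 39*u*v + 3*u + v
F^* omega = (-42*u*v - 6*u + 21*v^2 + 3*v) du + (-18*u^2 + 39*u*v + 3*u + v) dv.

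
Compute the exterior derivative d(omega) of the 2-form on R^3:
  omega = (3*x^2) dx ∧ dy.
d(omega) = 0

For a 2-form omega = sum_{i<j} g_{ij} dx_i ∧ dx_j, the exterior derivative is
  d(omega) = sum_{i<j} d(g_{ij}) ∧ dx_i ∧ dx_j = sum_{i<j, k} (∂g_{ij}/∂x_k) dx_k ∧ dx_i ∧ dx_j.
Expand each term, using dx_k ∧ dx_i ∧ dx_j = sgn(permutation) dx_{(a)} ∧ dx_{(b)} ∧ dx_{(c)} with (a < b < c) sorted:

Collecting like 3-forms: d(omega) = 0.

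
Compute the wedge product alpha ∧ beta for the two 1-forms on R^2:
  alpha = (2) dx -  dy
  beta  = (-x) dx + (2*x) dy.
alpha ∧ beta = (3*x) dx ∧ dy

Distribute the wedge, using dx_i ∧ dx_j = -dx_j ∧ dx_i and dx_i ∧ dx_i = 0. For each pair (i, j) with i < j, the coefficient of dx_i ∧ dx_j in alpha ∧ beta is (alpha_i * beta_j - alpha_j * beta_i). Collecting: alpha ∧ beta = (3*x) dx ∧ dy.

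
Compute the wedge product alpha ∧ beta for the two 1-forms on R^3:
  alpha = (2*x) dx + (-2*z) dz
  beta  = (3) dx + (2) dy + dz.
alpha ∧ beta = (4*x) dx ∧ dy + (2*x + 6*z) dx ∧ dz + (4*z) dy ∧ dz

Distribute the wedge, using dx_i ∧ dx_j = -dx_j ∧ dx_i and dx_i ∧ dx_i = 0. For each pair (i, j) with i < j, the coefficient of dx_i ∧ dx_j in alpha ∧ beta is (alpha_i * beta_j - alpha_j * beta_i). Collecting: alpha ∧ beta = (4*x) dx ∧ dy + (2*x + 6*z) dx ∧ dz + (4*z) dy ∧ dz.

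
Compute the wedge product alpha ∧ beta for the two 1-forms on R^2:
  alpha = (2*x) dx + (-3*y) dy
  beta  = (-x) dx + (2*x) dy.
alpha ∧ beta = (x*(4*x - 3*y)) dx ∧ dy

Distribute the wedge, using dx_i ∧ dx_j = -dx_j ∧ dx_i and dx_i ∧ dx_i = 0. For each pair (i, j) with i < j, the coefficient of dx_i ∧ dx_j in alpha ∧ beta is (alpha_i * beta_j - alpha_j * beta_i). Collecting: alpha ∧ beta = (x*(4*x - 3*y)) dx ∧ dy.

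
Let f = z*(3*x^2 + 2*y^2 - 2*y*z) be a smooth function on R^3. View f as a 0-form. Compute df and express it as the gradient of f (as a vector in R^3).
df = (6*x*z) dx + (2*z*(2*y - z)) dy + (3*x^2 + 2*y^2 - 4*y*z) dz; grad f = (6*x*z, 2*z*(2*y - z), 3*x^2 + 2*y^2 - 4*y*z)

For a 0-form f, d f = (∂f/∂x) dx + (∂f/∂y) dy + (∂f/∂z) dz. The components of the vector representation are exactly the entries of grad f in Cartesian coordinates:
  ∂f/∂x = 6*x*z
  ∂f/∂y = 2*z*(2*y - z)
  ∂f/∂z = 3*x^2 + 2*y^2 - 4*y*z.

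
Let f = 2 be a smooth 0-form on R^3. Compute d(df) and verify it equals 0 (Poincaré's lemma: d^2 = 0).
d(df) = 0

Step 1: df = sum_i (∂f/∂x_i) dx_i = (0) dx + (0) dy + (0) dz.
Step 2: Apply d again. Using the 1-form formula, the coefficient of dx ∧ dy in d(df) is ∂^2 f/∂x ∂y - ∂^2 f/∂y ∂x = (0) - (0) = 0 (equality of mixed partials for smooth f).
Similarly for dx ∧ dz and dy ∧ dz — all coefficients vanish. So d(df) = 0.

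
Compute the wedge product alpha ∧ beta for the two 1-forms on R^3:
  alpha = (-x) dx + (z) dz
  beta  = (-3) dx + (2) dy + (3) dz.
alpha ∧ beta = (-2*x) dx ∧ dy + (-3*x + 3*z) dx ∧ dz + (-2*z) dy ∧ dz

Distribute the wedge, using dx_i ∧ dx_j = -dx_j ∧ dx_i and dx_i ∧ dx_i = 0. For each pair (i, j) with i < j, the coefficient of dx_i ∧ dx_j in alpha ∧ beta is (alpha_i * beta_j - alpha_j * beta_i). Collecting: alpha ∧ beta = (-2*x) dx ∧ dy + (-3*x + 3*z) dx ∧ dz + (-2*z) dy ∧ dz.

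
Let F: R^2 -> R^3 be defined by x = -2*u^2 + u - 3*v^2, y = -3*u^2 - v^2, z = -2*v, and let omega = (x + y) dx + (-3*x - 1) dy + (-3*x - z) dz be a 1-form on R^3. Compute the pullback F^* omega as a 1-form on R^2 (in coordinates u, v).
F^* omega = (-16*u^3 + 9*u^2 - 38*u*v^2 + 7*u - 4*v^2) du + (18*u^2*v - 12*u^2 + 6*u + 6*v^3 - 18*v^2 - 2*v) dv

Using F^*(f dg) = (f ∘ F) d(g ∘ F), substitute each coordinate x_i by F_i(u, v) in f_i, and replace dx_i by d F_i = (∂F_i/∂u) du + (∂F_i/∂v) dv.
  For the x component: f_1(F) = -5*u^2 + u - 4*v^2; d F_1 = (1 - 4*u) du + (-6*v) dv
  For the y component: f_2(F) = 6*u^2 - 3*u + 9*v^2 - 1; d F_2 = (-6*u) du + (-2*v) dv
  For the z component: f_3(F) = 6*u^2 - 3*u + 9*v^2 + 2*v; d F_3 = (0) du + (-2) dv
Combining and collecting du, dv coefficients:
  coeff of du: -16*u^3 + 9*u^2 - 38*u*v^2 + 7*u - 4*v^2
  coeff of dv: 18*u^2*v - 12*u^2 + 6*u + 6*v^3 - 18*v^2 - 2*v
F^* omega = (-16*u^3 + 9*u^2 - 38*u*v^2 + 7*u - 4*v^2) du + (18*u^2*v - 12*u^2 + 6*u + 6*v^3 - 18*v^2 - 2*v) dv.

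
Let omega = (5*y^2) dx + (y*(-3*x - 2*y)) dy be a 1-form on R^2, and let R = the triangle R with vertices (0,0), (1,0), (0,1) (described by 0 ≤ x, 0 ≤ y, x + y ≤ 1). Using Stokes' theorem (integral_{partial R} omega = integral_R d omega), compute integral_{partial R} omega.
integral_(partial R) omega = -13/6

Stokes: integral_partial_R omega = integral_R d omega with d omega = (∂Q/∂x - ∂P/∂y) dx ∧ dy.
  ∂Q/∂x = -3*y
  ∂P/∂y = 10*y
  integrand = ∂Q/∂x - ∂P/∂y = -13*y.
Integrating over R: integral_0^1 integral_0^{1-x} (-13*y) dy dx = -13/6.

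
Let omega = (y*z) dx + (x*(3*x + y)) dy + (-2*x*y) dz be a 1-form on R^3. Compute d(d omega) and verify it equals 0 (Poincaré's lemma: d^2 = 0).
d(d omega) = 0

Step 1: d omega = sum_{i<j} (∂f_j/∂x_i - ∂f_i/∂x_j) dx_i ∧ dx_j:
  coeff of dx ∧ dy: 6*x + y - z
  coeff of dx ∧ dz: -3*y
  coeff of dy ∧ dz: -2*x
Step 2: Apply d again to each 2-form coefficient. The only possible 3-form in R^3 is dx ∧ dy ∧ dz, with coefficient
  ∂(coeff of dy∧dz)/∂x - ∂(coeff of dx∧dz)/∂y + ∂(coeff of dx∧dy)/∂z
  = ∂/∂x (-2*x) - ∂/∂y (-3*y) + ∂/∂z (6*x + y - z).
Each of these terms simplifies to sums of mixed partials that cancel in pairs. The result is 0 (by equality of mixed partials for smooth functions — Schwarz / Clairaut).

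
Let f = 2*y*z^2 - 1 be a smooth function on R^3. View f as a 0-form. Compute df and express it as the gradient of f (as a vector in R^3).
df = (0) dx + (2*z^2) dy + (4*y*z) dz; grad f = (0, 2*z^2, 4*y*z)

For a 0-form f, d f = (∂f/∂x) dx + (∂f/∂y) dy + (∂f/∂z) dz. The components of the vector representation are exactly the entries of grad f in Cartesian coordinates:
  ∂f/∂x = 0
  ∂f/∂y = 2*z^2
  ∂f/∂z = 4*y*z.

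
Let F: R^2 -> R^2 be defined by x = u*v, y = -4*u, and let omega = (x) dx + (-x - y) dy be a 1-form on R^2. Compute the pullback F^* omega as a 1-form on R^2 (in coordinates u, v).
F^* omega = (u*(v^2 + 4*v - 16)) du + (u^2*v) dv

Using F^*(f dg) = (f ∘ F) d(g ∘ F), substitute each coordinate x_i by F_i(u, v) in f_i, and replace dx_i by d F_i = (∂F_i/∂u) du + (∂F_i/∂v) dv.
  For the x component: f_1(F) = u*v; d F_1 = (v) du + (u) dv
  For the y component: f_2(F) = u*(4 - v); d F_2 = (-4) du + (0) dv
Combining and collecting du, dv coefficients:
  coeff of du: u*(v^2 + 4*v - 16)
  coeff of dv: u^2*v
F^* omega = (u*(v^2 + 4*v - 16)) du + (u^2*v) dv.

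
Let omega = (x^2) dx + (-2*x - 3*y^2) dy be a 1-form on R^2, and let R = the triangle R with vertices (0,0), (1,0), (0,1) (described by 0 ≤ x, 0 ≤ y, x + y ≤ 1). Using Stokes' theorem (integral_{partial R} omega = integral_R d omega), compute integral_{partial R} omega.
integral_(partial R) omega = -1

Stokes: integral_partial_R omega = integral_R d omega with d omega = (∂Q/∂x - ∂P/∂y) dx ∧ dy.
  ∂Q/∂x = -2
  ∂P/∂y = 0
  integrand = ∂Q/∂x - ∂P/∂y = -2.
Integrating over R: integral_0^1 integral_0^{1-x} (-2) dy dx = -1.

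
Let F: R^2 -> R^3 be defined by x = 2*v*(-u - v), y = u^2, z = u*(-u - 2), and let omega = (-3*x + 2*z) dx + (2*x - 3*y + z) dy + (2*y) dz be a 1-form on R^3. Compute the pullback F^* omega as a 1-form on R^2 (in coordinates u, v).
F^* omega = (-12*u^3 - 4*u^2*v - 8*u^2 - 20*u*v^2 + 8*u*v - 12*v^3) du + (4*u^3 - 4*u^2*v + 8*u^2 - 36*u*v^2 + 16*u*v - 24*v^3) dv

Using F^*(f dg) = (f ∘ F) d(g ∘ F), substitute each coordinate x_i by F_i(u, v) in f_i, and replace dx_i by d F_i = (∂F_i/∂u) du + (∂F_i/∂v) dv.
  For the x component: f_1(F) = -2*u^2 + 6*u*v - 4*u + 6*v^2; d F_1 = (-2*v) du + (-2*u - 4*v) dv
  For the y component: f_2(F) = -4*u^2 - 4*u*v - 2*u - 4*v^2; d F_2 = (2*u) du + (0) dv
  For the z component: f_3(F) = 2*u^2; d F_3 = (-2*u - 2) du + (0) dv
Combining and collecting du, dv coefficients:
  coeff of du: -12*u^3 - 4*u^2*v - 8*u^2 - 20*u*v^2 + 8*u*v - 12*v^3
  coeff of dv: 4*u^3 - 4*u^2*v + 8*u^2 - 36*u*v^2 + 16*u*v - 24*v^3
F^* omega = (-12*u^3 - 4*u^2*v - 8*u^2 - 20*u*v^2 + 8*u*v - 12*v^3) du + (4*u^3 - 4*u^2*v + 8*u^2 - 36*u*v^2 + 16*u*v - 24*v^3) dv.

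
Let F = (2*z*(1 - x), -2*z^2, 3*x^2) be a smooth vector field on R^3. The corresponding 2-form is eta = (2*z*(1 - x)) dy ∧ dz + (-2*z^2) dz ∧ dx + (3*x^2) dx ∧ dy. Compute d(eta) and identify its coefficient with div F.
d(eta) = (-2*z) dx ∧ dy ∧ dz; div F = -2*z

For a 2-form in R^3 of the form above, applying d gives a 3-form with coefficient ∂P/∂x + ∂Q/∂y + ∂R/∂z:
  ∂P/∂x = -2*z
  ∂Q/∂y = 0
  ∂R/∂z = 0
Sum = -2*z, which is exactly div F.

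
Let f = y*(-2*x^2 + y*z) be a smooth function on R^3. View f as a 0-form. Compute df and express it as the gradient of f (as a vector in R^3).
df = (-4*x*y) dx + (-2*x^2 + 2*y*z) dy + (y^2) dz; grad f = (-4*x*y, -2*x^2 + 2*y*z, y^2)

For a 0-form f, d f = (∂f/∂x) dx + (∂f/∂y) dy + (∂f/∂z) dz. The components of the vector representation are exactly the entries of grad f in Cartesian coordinates:
  ∂f/∂x = -4*x*y
  ∂f/∂y = -2*x^2 + 2*y*z
  ∂f/∂z = y^2.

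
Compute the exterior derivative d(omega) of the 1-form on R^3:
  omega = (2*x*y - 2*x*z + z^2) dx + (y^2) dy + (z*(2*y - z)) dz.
d(omega) = (-2*x) dx ∧ dy + (2*x - 2*z) dx ∧ dz + (2*z) dy ∧ dz

For a 1-form omega = sum_i f_i dx_i, the exterior derivative is
  d(omega) = sum_{i < j} (∂f_j/∂x_i - ∂f_i/∂x_j) dx_i ∧ dx_j.
  coefficient of dx ∧ dy: ∂f_2/∂x - ∂f_1/∂y = ∂(y^2)/∂x - ∂(2*x*y - 2*x*z + z^2)/∂y = -2*x
  coefficient of dx ∧ dz: ∂f_3/∂x - ∂f_1/∂z = ∂(z*(2*y - z))/∂x - ∂(2*x*y - 2*x*z + z^2)/∂z = 2*x - 2*z
  coefficient of dy ∧ dz: ∂f_3/∂y - ∂f_2/∂z = ∂(z*(2*y - z))/∂y - ∂(y^2)/∂z = 2*z
Assembling: d(omega) = (-2*x) dx ∧ dy + (2*x - 2*z) dx ∧ dz + (2*z) dy ∧ dz.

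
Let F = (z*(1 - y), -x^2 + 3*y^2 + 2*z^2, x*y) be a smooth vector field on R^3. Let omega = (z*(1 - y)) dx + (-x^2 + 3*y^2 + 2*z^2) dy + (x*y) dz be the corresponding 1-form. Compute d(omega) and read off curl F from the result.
d(omega) = (x - 4*z) dy ∧ dz + (1 - 2*y) dz ∧ dx + (-2*x + z) dx ∧ dy; curl F = (x - 4*z, 1 - 2*y, -2*x + z)

d omega = sum_{i<j} (∂f_j/∂x_i - ∂f_i/∂x_j) dx_i ∧ dx_j. Under the identification (dy ∧ dz, dz ∧ dx, dx ∧ dy) ↔ (e_x, e_y, e_z), the coefficients are exactly the components of curl F. Compute:
  ∂R/∂y - ∂Q/∂z = (x) - (4*z) = x - 4*z
  ∂P/∂z - ∂R/∂x = (1 - y) - (y) = 1 - 2*y
  ∂Q/∂x - ∂P/∂y = (-2*x) - (-z) = -2*x + z.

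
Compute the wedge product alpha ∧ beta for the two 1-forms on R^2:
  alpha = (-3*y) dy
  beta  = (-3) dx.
alpha ∧ beta = (-9*y) dx ∧ dy

Distribute the wedge, using dx_i ∧ dx_j = -dx_j ∧ dx_i and dx_i ∧ dx_i = 0. For each pair (i, j) with i < j, the coefficient of dx_i ∧ dx_j in alpha ∧ beta is (alpha_i * beta_j - alpha_j * beta_i). Collecting: alpha ∧ beta = (-9*y) dx ∧ dy.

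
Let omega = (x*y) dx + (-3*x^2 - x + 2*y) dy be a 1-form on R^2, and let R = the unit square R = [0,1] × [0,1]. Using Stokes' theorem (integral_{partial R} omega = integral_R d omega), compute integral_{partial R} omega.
integral_(partial R) omega = -9/2

Stokes: integral_partial_R omega = integral_R d omega with d omega = (∂Q/∂x - ∂P/∂y) dx ∧ dy.
  ∂Q/∂x = -6*x - 1
  ∂P/∂y = x
  integrand = ∂Q/∂x - ∂P/∂y = -7*x - 1.
Integrating over R: integral_0^1 integral_0^1 (-7*x - 1) dx dy = -9/2.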